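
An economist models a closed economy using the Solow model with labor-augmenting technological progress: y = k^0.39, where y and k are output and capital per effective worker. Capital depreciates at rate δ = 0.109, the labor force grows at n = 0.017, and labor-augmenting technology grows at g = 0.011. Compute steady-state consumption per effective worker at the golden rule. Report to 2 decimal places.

n + g + δ = 0.017 + 0.011 + 0.109 = 0.137.
Maximizing c = f(k) − (n+g+δ)·k gives f'(k) = n+g+δ, i.e. 0.39·k^(0.39−1) = 0.137, so k_gold = (0.39/0.137)^(1/0.61) ≈ 5.5568.
y_gold = 5.5568^0.39 ≈ 1.9520.
c_gold = y_gold − (n+g+δ)·k_gold = 1.9520 − 0.137·5.5568 ≈ 1.1907.

c_gold ≈ 1.19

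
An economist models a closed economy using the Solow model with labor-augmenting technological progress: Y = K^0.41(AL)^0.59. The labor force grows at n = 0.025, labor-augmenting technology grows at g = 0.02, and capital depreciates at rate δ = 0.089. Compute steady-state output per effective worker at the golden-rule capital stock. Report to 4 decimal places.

y_gold ≈ 2.1752

Capital per effective worker breaks even when investment replaces (n + g + δ)·k; here n + g + δ = 0.134.
At the golden rule the marginal product of capital equals n+g+δ: 0.41·k^(0.41−1) = 0.134. Solving, k_gold = (0.41/0.134)^(1/0.59) ≈ 6.6556.
Output: y_gold = k_gold^0.41 = 6.6556^0.41 ≈ 2.1752.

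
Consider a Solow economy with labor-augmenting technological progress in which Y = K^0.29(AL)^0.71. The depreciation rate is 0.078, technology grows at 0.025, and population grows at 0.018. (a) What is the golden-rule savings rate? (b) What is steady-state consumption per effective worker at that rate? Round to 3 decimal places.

Break-even investment rate: n + g + δ = 0.018 + 0.025 + 0.078 = 0.121.
For Cobb-Douglas, s_gold equals capital's share: s_gold = 0.29.
Setting f'(k) = n+g+δ gives 0.29·k^(0.29−1) = 0.121, hence k_gold = (0.29/0.121)^(1/0.71) ≈ 3.4250.
y_gold = 3.4250^0.29 ≈ 1.4291; c_gold = (1−0.29)·y_gold ≈ 1.0146.

(a) s_gold = 0.290; (b) c_gold ≈ 1.015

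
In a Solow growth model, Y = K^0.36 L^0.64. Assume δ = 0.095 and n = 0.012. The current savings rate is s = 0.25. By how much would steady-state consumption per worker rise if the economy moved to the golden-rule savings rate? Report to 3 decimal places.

Δc ≈ 0.058

n + δ = 0.012 + 0.095 = 0.107.
Current steady state (s = 0.25): k* = (0.25/0.107)^(1/0.64) ≈ 3.7659, y* = 3.7659^0.36 ≈ 1.6118, c* = (1−0.25)·1.6118 ≈ 1.2089.
Maximizing c = f(k) − (n+δ)·k gives f'(k) = n+δ, i.e. 0.36·k^(0.36−1) = 0.107, so k_gold = (0.36/0.107)^(1/0.64) ≈ 6.6575.
y_gold = 6.6575^0.36 ≈ 1.9788, c_gold = y_gold − 0.107·k_gold ≈ 1.2664.
Gain: Δc = 1.2664 − 1.2089 ≈ 0.0575.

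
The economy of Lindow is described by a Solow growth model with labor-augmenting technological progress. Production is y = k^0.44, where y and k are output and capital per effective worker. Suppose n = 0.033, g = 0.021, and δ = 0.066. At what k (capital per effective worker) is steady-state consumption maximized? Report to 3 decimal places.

k_gold ≈ 10.177

n + g + δ = 0.033 + 0.021 + 0.066 = 0.12.
Golden rule sets MPK = n+g+δ: 0.44·k^(0.44−1) = 0.12, so k_gold = (0.44/0.12)^(1/0.56) ≈ 10.1772.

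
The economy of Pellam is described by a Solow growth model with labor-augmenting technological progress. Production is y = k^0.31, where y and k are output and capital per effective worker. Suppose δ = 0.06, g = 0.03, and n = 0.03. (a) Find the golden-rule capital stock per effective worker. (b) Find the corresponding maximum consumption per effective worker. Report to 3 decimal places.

(a) k_gold ≈ 3.957; (b) c_gold ≈ 1.057

Capital per effective worker breaks even when investment replaces (n + g + δ)·k; here n + g + δ = 0.12.
Maximizing c = f(k) − (n+g+δ)·k gives f'(k) = n+g+δ, i.e. 0.31·k^(0.31−1) = 0.12, so k_gold = (0.31/0.12)^(1/0.69) ≈ 3.9570.
y_gold = 3.9570^0.31 ≈ 1.5317; c_gold = y_gold − 0.12·k_gold ≈ 1.0569.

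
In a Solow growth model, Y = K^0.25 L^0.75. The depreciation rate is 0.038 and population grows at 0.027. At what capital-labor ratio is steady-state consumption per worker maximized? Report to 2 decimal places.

Break-even investment rate: n + δ = 0.027 + 0.038 = 0.065.
At the golden rule the marginal product of capital equals n+δ: 0.25·k^(0.25−1) = 0.065. Solving, k_gold = (0.25/0.065)^(1/0.75) ≈ 6.0261.

k_gold ≈ 6.03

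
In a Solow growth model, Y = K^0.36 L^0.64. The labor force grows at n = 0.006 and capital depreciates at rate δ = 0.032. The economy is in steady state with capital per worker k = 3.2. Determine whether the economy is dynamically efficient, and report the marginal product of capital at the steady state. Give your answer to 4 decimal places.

dynamically efficient; MPK ≈ 0.1710

Break-even investment rate: n + δ = 0.006 + 0.032 = 0.038.
MPK = 0.36·k^(0.36−1) = 0.36·3.2^(-0.64) ≈ 0.1710.
MPK > 0.038, so the economy is dynamically efficient (under-saving).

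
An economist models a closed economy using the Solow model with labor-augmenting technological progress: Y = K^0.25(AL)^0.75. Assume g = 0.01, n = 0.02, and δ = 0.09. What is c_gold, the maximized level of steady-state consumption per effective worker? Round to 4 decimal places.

c_gold ≈ 0.9579

Capital per effective worker breaks even when investment replaces (n + g + δ)·k; here n + g + δ = 0.12.
Maximizing c = f(k) − (n+g+δ)·k gives f'(k) = n+g+δ, i.e. 0.25·k^(0.25−1) = 0.12, so k_gold = (0.25/0.12)^(1/0.75) ≈ 2.6608.
y_gold = 2.6608^0.25 ≈ 1.2772.
c_gold = y_gold − (n+g+δ)·k_gold = 1.2772 − 0.12·2.6608 ≈ 0.9579.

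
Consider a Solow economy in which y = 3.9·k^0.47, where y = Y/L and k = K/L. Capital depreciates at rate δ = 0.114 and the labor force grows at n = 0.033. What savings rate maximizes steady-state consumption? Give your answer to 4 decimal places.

s_gold = 0.4700

Break-even investment rate: n + δ = 0.033 + 0.114 = 0.147.
At the golden rule MPK = n+δ, and in any Cobb-Douglas steady state s = (n+δ)·k/y = MPK·k/y = capital's share 0.47.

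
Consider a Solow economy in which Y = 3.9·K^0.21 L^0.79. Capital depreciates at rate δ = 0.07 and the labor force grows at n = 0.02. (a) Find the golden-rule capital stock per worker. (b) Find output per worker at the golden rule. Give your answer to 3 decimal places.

Break-even investment rate: n + δ = 0.02 + 0.07 = 0.09.
At the golden rule the marginal product of capital equals n+δ: 0.21·3.9·k^(0.21−1) = 0.09. Solving, k_gold = (0.21·3.9/0.09)^(1/0.79) ≈ 16.3673.
y_gold = 3.9·16.3673^0.21 ≈ 7.0145.

(a) k_gold ≈ 16.367; (b) y_gold ≈ 7.015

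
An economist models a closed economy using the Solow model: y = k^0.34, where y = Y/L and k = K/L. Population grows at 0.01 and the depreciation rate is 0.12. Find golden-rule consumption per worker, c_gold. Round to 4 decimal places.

c_gold ≈ 1.0830

Break-even investment rate: n + δ = 0.01 + 0.12 = 0.13.
Setting f'(k) = n+δ gives 0.34·k^(0.34−1) = 0.13, hence k_gold = (0.34/0.13)^(1/0.66) ≈ 4.2917.
y_gold = 4.2917^0.34 ≈ 1.6409.
c_gold = y_gold − (n+δ)·k_gold = 1.6409 − 0.13·4.2917 ≈ 1.0830.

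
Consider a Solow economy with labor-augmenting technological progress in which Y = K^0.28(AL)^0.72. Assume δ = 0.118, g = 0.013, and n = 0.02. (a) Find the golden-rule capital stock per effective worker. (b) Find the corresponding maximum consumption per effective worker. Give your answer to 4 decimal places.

(a) k_gold ≈ 2.3576; (b) c_gold ≈ 0.9154

Break-even investment rate: n + g + δ = 0.02 + 0.013 + 0.118 = 0.151.
At the golden rule the marginal product of capital equals n+g+δ: 0.28·k^(0.28−1) = 0.151. Solving, k_gold = (0.28/0.151)^(1/0.72) ≈ 2.3576.
y_gold = 2.3576^0.28 ≈ 1.2714; c_gold = y_gold − 0.151·k_gold ≈ 0.9154.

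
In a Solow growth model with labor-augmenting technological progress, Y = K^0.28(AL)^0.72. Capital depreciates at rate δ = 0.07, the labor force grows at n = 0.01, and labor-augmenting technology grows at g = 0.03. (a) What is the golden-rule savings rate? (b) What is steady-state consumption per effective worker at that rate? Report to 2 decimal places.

(a) s_gold = 0.28; (b) c_gold ≈ 1.04

Break-even investment rate: n + g + δ = 0.01 + 0.03 + 0.07 = 0.11.
For Cobb-Douglas, s_gold equals capital's share: s_gold = 0.28.
At the golden rule the marginal product of capital equals n+g+δ: 0.28·k^(0.28−1) = 0.11. Solving, k_gold = (0.28/0.11)^(1/0.72) ≈ 3.6607.
y_gold = 3.6607^0.28 ≈ 1.4381; c_gold = (1−0.28)·y_gold ≈ 1.0355.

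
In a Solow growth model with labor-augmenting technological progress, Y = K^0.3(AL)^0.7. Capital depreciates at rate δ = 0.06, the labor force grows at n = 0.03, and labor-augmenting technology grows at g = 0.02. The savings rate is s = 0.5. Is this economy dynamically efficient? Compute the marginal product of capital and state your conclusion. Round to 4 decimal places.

n + g + δ = 0.03 + 0.02 + 0.06 = 0.11.
Steady-state k*: s·k^0.3 = 0.11·k gives k* = (0.5/0.11)^(1/0.7) ≈ 8.6975.
MPK = 0.3·8.6975^(-0.7) ≈ 0.0660.
MPK < n+g+δ = 0.11, so the economy is dynamically inefficient (over-saving).

dynamically inefficient; MPK ≈ 0.0660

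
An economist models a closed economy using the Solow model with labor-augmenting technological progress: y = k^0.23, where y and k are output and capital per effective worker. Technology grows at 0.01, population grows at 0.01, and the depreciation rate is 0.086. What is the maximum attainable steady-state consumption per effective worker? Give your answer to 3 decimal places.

c_gold ≈ 0.970

Capital per effective worker breaks even when investment replaces (n + g + δ)·k; here n + g + δ = 0.106.
At the golden rule the marginal product of capital equals n+g+δ: 0.23·k^(0.23−1) = 0.106. Solving, k_gold = (0.23/0.106)^(1/0.77) ≈ 2.7347.
y_gold = 2.7347^0.23 ≈ 1.2603.
c_gold = y_gold − (n+g+δ)·k_gold = 1.2603 − 0.106·2.7347 ≈ 0.9705.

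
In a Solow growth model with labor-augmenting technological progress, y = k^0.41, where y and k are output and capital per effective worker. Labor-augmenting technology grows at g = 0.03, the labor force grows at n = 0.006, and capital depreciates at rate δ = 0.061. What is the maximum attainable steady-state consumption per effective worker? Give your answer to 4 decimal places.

c_gold ≈ 1.6065

Break-even investment rate: n + g + δ = 0.006 + 0.03 + 0.061 = 0.097.
Setting f'(k) = n+g+δ gives 0.41·k^(0.41−1) = 0.097, hence k_gold = (0.41/0.097)^(1/0.59) ≈ 11.5090.
y_gold = 11.5090^0.41 ≈ 2.7229.
c_gold = y_gold − (n+g+δ)·k_gold = 2.7229 − 0.097·11.5090 ≈ 1.6065.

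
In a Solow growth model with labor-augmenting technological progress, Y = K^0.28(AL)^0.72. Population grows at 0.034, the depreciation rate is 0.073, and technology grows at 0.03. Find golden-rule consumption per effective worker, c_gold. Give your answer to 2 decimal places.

Capital per effective worker breaks even when investment replaces (n + g + δ)·k; here n + g + δ = 0.137.
Golden rule sets MPK = n+g+δ: 0.28·k^(0.28−1) = 0.137, so k_gold = (0.28/0.137)^(1/0.72) ≈ 2.6988.
y_gold = 2.6988^0.28 ≈ 1.3205.
c_gold = y_gold − (n+g+δ)·k_gold = 1.3205 − 0.137·2.6988 ≈ 0.9507.

c_gold ≈ 0.95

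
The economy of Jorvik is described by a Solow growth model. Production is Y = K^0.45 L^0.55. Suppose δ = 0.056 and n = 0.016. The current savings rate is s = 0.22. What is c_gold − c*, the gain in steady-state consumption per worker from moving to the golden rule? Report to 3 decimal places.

Break-even investment rate: n + δ = 0.016 + 0.056 = 0.072.
Current steady state (s = 0.22): k* = (0.22/0.072)^(1/0.55) ≈ 7.6205, y* = 7.6205^0.45 ≈ 2.4940, c* = (1−0.22)·2.4940 ≈ 1.9453.
Setting f'(k) = n+δ gives 0.45·k^(0.45−1) = 0.072, hence k_gold = (0.45/0.072)^(1/0.55) ≈ 27.9933.
y_gold = 27.9933^0.45 ≈ 4.4789, c_gold = y_gold − 0.072·k_gold ≈ 2.4634.
Gain: Δc = 2.4634 − 1.9453 ≈ 0.5181.

Δc ≈ 0.518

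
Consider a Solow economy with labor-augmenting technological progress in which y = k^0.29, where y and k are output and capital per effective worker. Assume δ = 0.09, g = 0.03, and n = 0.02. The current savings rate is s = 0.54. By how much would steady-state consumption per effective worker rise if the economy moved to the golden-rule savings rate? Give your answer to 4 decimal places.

Δc ≈ 0.1576

Break-even investment rate: n + g + δ = 0.02 + 0.03 + 0.09 = 0.14.
Current steady state (s = 0.54): k* = (0.54/0.14)^(1/0.71) ≈ 6.6946, y* = 6.6946^0.29 ≈ 1.7356, c* = (1−0.54)·1.7356 ≈ 0.7984.
Golden rule sets MPK = n+g+δ: 0.29·k^(0.29−1) = 0.14, so k_gold = (0.29/0.14)^(1/0.71) ≈ 2.7890.
y_gold = 2.7890^0.29 ≈ 1.3464, c_gold = y_gold − 0.14·k_gold ≈ 0.9560.
Gain: Δc = 0.9560 − 0.7984 ≈ 0.1576.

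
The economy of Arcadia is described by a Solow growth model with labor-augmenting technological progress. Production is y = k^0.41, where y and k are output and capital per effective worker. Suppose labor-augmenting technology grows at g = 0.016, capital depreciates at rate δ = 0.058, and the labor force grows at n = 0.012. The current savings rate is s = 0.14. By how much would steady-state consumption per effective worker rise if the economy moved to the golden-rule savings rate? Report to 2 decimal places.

Δc ≈ 0.54

n + g + δ = 0.012 + 0.016 + 0.058 = 0.086.
Current steady state (s = 0.14): k* = (0.14/0.086)^(1/0.59) ≈ 2.2840, y* = 2.2840^0.41 ≈ 1.4030, c* = (1−0.14)·1.4030 ≈ 1.2066.
At the golden rule the marginal product of capital equals n+g+δ: 0.41·k^(0.41−1) = 0.086. Solving, k_gold = (0.41/0.086)^(1/0.59) ≈ 14.1136.
y_gold = 14.1136^0.41 ≈ 2.9604, c_gold = y_gold − 0.086·k_gold ≈ 1.7466.
Gain: Δc = 1.7466 − 1.2066 ≈ 0.5400.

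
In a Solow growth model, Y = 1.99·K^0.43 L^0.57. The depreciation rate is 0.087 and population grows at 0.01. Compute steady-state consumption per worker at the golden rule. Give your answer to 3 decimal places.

n + δ = 0.01 + 0.087 = 0.097.
At the golden rule the marginal product of capital equals n+δ: 0.43·1.99·k^(0.43−1) = 0.097. Solving, k_gold = (0.43·1.99/0.097)^(1/0.57) ≈ 45.5889.
y_gold = 1.99·45.5889^0.43 ≈ 10.2840.
c_gold = y_gold − (n+δ)·k_gold = 10.2840 − 0.097·45.5889 ≈ 5.8619.

c_gold ≈ 5.862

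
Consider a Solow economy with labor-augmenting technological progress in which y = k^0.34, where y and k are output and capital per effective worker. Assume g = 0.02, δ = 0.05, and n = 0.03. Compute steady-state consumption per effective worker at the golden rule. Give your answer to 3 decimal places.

Capital per effective worker breaks even when investment replaces (n + g + δ)·k; here n + g + δ = 0.1.
Setting f'(k) = n+g+δ gives 0.34·k^(0.34−1) = 0.1, hence k_gold = (0.34/0.1)^(1/0.66) ≈ 6.3866.
y_gold = 6.3866^0.34 ≈ 1.8784.
c_gold = y_gold − (n+g+δ)·k_gold = 1.8784 − 0.1·6.3866 ≈ 1.2398.

c_gold ≈ 1.240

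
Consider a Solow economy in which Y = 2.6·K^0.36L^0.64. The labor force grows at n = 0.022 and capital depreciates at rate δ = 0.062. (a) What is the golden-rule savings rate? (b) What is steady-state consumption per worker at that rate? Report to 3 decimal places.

(a) s_gold = 0.360; (b) c_gold ≈ 6.458

n + δ = 0.022 + 0.062 = 0.084.
For Cobb-Douglas, s_gold equals capital's share: s_gold = 0.36.
Setting f'(k) = n+δ gives 0.36·2.6·k^(0.36−1) = 0.084, hence k_gold = (0.36·2.6/0.084)^(1/0.64) ≈ 43.2446.
y_gold = 2.6·43.2446^0.36 ≈ 10.0904; c_gold = (1−0.36)·y_gold ≈ 6.4579.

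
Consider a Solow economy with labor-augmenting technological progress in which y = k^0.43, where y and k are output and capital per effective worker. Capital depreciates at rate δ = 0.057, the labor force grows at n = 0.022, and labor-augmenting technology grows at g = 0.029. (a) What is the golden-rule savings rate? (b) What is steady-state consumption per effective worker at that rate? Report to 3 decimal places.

(a) s_gold = 0.430; (b) c_gold ≈ 1.616

Break-even investment rate: n + g + δ = 0.022 + 0.029 + 0.057 = 0.108.
For Cobb-Douglas, s_gold equals capital's share: s_gold = 0.43.
Maximizing c = f(k) − (n+g+δ)·k gives f'(k) = n+g+δ, i.e. 0.43·k^(0.43−1) = 0.108, so k_gold = (0.43/0.108)^(1/0.57) ≈ 11.2904.
y_gold = 11.2904^0.43 ≈ 2.8357; c_gold = (1−0.43)·y_gold ≈ 1.6164.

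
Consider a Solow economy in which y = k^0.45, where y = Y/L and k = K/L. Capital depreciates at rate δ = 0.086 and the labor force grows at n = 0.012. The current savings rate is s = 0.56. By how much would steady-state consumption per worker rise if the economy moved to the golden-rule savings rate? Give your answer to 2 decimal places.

Δc ≈ 0.08

The effective depreciation rate is n + δ = 0.012 + 0.086 = 0.098.
Current steady state (s = 0.56): k* = (0.56/0.098)^(1/0.55) ≈ 23.7845, y* = 23.7845^0.45 ≈ 4.1623, c* = (1−0.56)·4.1623 ≈ 1.8314.
At the golden rule the marginal product of capital equals n+δ: 0.45·k^(0.45−1) = 0.098. Solving, k_gold = (0.45/0.098)^(1/0.55) ≈ 15.9813.
y_gold = 15.9813^0.45 ≈ 3.4804, c_gold = y_gold − 0.098·k_gold ≈ 1.9142.
Gain: Δc = 1.9142 − 1.8314 ≈ 0.0828.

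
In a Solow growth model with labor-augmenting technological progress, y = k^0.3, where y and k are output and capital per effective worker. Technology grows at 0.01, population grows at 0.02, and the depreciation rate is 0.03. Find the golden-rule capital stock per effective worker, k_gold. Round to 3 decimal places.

The effective depreciation rate is n + g + δ = 0.02 + 0.01 + 0.03 = 0.06.
Maximizing c = f(k) − (n+g+δ)·k gives f'(k) = n+g+δ, i.e. 0.3·k^(0.3−1) = 0.06, so k_gold = (0.3/0.06)^(1/0.7) ≈ 9.9662.

k_gold ≈ 9.966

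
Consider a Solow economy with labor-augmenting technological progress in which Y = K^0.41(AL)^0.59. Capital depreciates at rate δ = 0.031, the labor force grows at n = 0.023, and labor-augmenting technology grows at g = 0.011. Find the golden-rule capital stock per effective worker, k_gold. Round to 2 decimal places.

Capital per effective worker breaks even when investment replaces (n + g + δ)·k; here n + g + δ = 0.065.
Maximizing c = f(k) − (n+g+δ)·k gives f'(k) = n+g+δ, i.e. 0.41·k^(0.41−1) = 0.065, so k_gold = (0.41/0.065)^(1/0.59) ≈ 22.6836.

k_gold ≈ 22.68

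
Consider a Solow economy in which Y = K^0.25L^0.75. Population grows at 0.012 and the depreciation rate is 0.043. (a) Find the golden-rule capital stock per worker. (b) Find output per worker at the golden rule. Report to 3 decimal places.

(a) k_gold ≈ 7.530; (b) y_gold ≈ 1.657

Break-even investment rate: n + δ = 0.012 + 0.043 = 0.055.
Setting f'(k) = n+δ gives 0.25·k^(0.25−1) = 0.055, hence k_gold = (0.25/0.055)^(1/0.75) ≈ 7.5296.
y_gold = 7.5296^0.25 ≈ 1.6565.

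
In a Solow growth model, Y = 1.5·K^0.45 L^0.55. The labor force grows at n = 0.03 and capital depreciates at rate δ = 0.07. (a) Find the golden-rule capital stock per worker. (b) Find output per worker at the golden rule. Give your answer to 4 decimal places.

(a) k_gold ≈ 32.1977; (b) y_gold ≈ 7.1550

n + δ = 0.03 + 0.07 = 0.1.
At the golden rule the marginal product of capital equals n+δ: 0.45·1.5·k^(0.45−1) = 0.1. Solving, k_gold = (0.45·1.5/0.1)^(1/0.55) ≈ 32.1977.
y_gold = 1.5·32.1977^0.45 ≈ 7.1550.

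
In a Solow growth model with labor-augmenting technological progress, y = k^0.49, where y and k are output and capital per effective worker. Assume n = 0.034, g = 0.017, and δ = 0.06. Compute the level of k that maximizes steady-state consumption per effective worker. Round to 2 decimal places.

k_gold ≈ 18.38

The effective depreciation rate is n + g + δ = 0.034 + 0.017 + 0.06 = 0.111.
Maximizing c = f(k) − (n+g+δ)·k gives f'(k) = n+g+δ, i.e. 0.49·k^(0.49−1) = 0.111, so k_gold = (0.49/0.111)^(1/0.51) ≈ 18.3847.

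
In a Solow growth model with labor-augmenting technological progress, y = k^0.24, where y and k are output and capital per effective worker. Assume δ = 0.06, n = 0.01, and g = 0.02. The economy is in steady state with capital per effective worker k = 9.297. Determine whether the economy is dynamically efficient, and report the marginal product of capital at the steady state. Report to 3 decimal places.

Capital per effective worker breaks even when investment replaces (n + g + δ)·k; here n + g + δ = 0.09.
MPK = 0.24·k^(0.24−1) = 0.24·9.297^(-0.76) ≈ 0.0441.
MPK < 0.09, so the economy is dynamically inefficient (over-saving).

dynamically inefficient; MPK ≈ 0.044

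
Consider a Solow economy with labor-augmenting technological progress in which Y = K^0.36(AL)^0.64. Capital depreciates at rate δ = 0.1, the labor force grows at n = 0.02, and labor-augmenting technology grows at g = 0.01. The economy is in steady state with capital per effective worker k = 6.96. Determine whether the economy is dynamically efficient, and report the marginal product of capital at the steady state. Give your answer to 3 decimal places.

Break-even investment rate: n + g + δ = 0.02 + 0.01 + 0.1 = 0.13.
MPK = 0.36·k^(0.36−1) = 0.36·6.96^(-0.64) ≈ 0.1040.
MPK < 0.13, so the economy is dynamically inefficient (over-saving).

dynamically inefficient; MPK ≈ 0.104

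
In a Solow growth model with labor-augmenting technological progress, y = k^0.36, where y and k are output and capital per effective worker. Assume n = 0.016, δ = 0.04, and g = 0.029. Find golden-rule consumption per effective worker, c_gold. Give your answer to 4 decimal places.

Break-even investment rate: n + g + δ = 0.016 + 0.029 + 0.04 = 0.085.
Golden rule sets MPK = n+g+δ: 0.36·k^(0.36−1) = 0.085, so k_gold = (0.36/0.085)^(1/0.64) ≈ 9.5391.
y_gold = 9.5391^0.36 ≈ 2.2523.
c_gold = y_gold − (n+g+δ)·k_gold = 2.2523 − 0.085·9.5391 ≈ 1.4415.

c_gold ≈ 1.4415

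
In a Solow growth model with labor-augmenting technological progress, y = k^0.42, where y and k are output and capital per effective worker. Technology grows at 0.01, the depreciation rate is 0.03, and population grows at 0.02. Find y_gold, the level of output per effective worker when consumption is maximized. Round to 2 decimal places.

The effective depreciation rate is n + g + δ = 0.02 + 0.01 + 0.03 = 0.06.
Maximizing c = f(k) − (n+g+δ)·k gives f'(k) = n+g+δ, i.e. 0.42·k^(0.42−1) = 0.06, so k_gold = (0.42/0.06)^(1/0.58) ≈ 28.6461.
Output: y_gold = k_gold^0.42 = 28.6461^0.42 ≈ 4.0923.

y_gold ≈ 4.09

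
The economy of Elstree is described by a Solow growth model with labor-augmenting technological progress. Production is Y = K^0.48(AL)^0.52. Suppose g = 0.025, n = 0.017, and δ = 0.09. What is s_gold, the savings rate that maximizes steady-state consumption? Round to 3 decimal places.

Capital per effective worker breaks even when investment replaces (n + g + δ)·k; here n + g + δ = 0.132.
At the golden rule MPK = n+g+δ, and in any Cobb-Douglas steady state s = (n+g+δ)·k/y = MPK·k/y = capital's share 0.48.

s_gold = 0.480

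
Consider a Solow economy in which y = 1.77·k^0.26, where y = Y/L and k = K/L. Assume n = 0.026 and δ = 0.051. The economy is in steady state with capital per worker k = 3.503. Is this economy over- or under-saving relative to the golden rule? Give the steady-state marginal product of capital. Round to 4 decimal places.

under-saving; MPK ≈ 0.1820

The effective depreciation rate is n + δ = 0.026 + 0.051 = 0.077.
MPK = 0.26·1.77·k^(0.26−1) = 0.26·1.77·3.503^(-0.74) ≈ 0.1820.
MPK > 0.077, so the economy is dynamically efficient (under-saving).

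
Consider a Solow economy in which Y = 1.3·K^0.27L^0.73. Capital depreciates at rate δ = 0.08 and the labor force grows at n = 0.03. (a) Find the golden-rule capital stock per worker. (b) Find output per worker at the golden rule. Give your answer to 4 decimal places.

(a) k_gold ≈ 4.9011; (b) y_gold ≈ 1.9967

Break-even investment rate: n + δ = 0.03 + 0.08 = 0.11.
Setting f'(k) = n+δ gives 0.27·1.3·k^(0.27−1) = 0.11, hence k_gold = (0.27·1.3/0.11)^(1/0.73) ≈ 4.9011.
y_gold = 1.3·4.9011^0.27 ≈ 1.9967.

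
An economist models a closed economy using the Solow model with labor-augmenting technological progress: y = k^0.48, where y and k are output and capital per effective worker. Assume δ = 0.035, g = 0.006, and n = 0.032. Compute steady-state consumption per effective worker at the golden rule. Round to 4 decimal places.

c_gold ≈ 2.9580

n + g + δ = 0.032 + 0.006 + 0.035 = 0.073.
Golden rule sets MPK = n+g+δ: 0.48·k^(0.48−1) = 0.073, so k_gold = (0.48/0.073)^(1/0.52) ≈ 37.4042.
y_gold = 37.4042^0.48 ≈ 5.6885.
c_gold = y_gold − (n+g+δ)·k_gold = 5.6885 − 0.073·37.4042 ≈ 2.9580.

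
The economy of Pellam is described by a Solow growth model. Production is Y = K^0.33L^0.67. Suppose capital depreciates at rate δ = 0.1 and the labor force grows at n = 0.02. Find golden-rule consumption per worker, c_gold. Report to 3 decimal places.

c_gold ≈ 1.103

n + δ = 0.02 + 0.1 = 0.12.
At the golden rule the marginal product of capital equals n+δ: 0.33·k^(0.33−1) = 0.12. Solving, k_gold = (0.33/0.12)^(1/0.67) ≈ 4.5261.
y_gold = 4.5261^0.33 ≈ 1.6458.
c_gold = y_gold − (n+δ)·k_gold = 1.6458 − 0.12·4.5261 ≈ 1.1027.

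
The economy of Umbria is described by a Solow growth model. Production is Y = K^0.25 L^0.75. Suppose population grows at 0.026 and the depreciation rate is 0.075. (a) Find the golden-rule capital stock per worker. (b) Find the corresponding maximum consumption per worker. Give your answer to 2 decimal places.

(a) k_gold ≈ 3.35; (b) c_gold ≈ 1.01

n + δ = 0.026 + 0.075 = 0.101.
Setting f'(k) = n+δ gives 0.25·k^(0.25−1) = 0.101, hence k_gold = (0.25/0.101)^(1/0.75) ≈ 3.3483.
y_gold = 3.3483^0.25 ≈ 1.3527; c_gold = y_gold − 0.101·k_gold ≈ 1.0145.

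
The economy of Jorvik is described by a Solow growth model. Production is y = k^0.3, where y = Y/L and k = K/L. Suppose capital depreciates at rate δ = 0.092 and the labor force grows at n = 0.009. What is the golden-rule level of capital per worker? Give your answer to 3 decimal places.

Break-even investment rate: n + δ = 0.009 + 0.092 = 0.101.
Golden rule sets MPK = n+δ: 0.3·k^(0.3−1) = 0.101, so k_gold = (0.3/0.101)^(1/0.7) ≈ 4.7362.

k_gold ≈ 4.736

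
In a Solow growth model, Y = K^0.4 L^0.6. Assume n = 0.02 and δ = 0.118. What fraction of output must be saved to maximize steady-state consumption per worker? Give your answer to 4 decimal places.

s_gold = 0.4000

Capital per worker breaks even when investment replaces (n + δ)·k; here n + δ = 0.138.
At the golden rule MPK = n+δ, and in any Cobb-Douglas steady state s = (n+δ)·k/y = MPK·k/y = capital's share 0.4.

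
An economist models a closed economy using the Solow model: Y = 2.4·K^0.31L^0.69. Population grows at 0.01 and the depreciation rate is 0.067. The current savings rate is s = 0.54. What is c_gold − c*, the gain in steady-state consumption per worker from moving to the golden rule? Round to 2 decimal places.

Δc ≈ 0.66

Capital per worker breaks even when investment replaces (n + δ)·k; here n + δ = 0.077.
Current steady state (s = 0.54): k* = (0.54·2.4/0.077)^(1/0.69) ≈ 59.8380, y* = 2.4·59.8380^0.31 ≈ 8.5325, c* = (1−0.54)·8.5325 ≈ 3.9249.
Golden rule sets MPK = n+δ: 0.31·2.4·k^(0.31−1) = 0.077, so k_gold = (0.31·2.4/0.077)^(1/0.69) ≈ 26.7704.
y_gold = 2.4·26.7704^0.31 ≈ 6.6494, c_gold = y_gold − 0.077·k_gold ≈ 4.5881.
Gain: Δc = 4.5881 − 3.9249 ≈ 0.6632.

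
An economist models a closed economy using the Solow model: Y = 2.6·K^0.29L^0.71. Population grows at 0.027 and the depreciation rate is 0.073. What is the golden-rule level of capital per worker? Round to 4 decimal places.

Capital per worker breaks even when investment replaces (n + δ)·k; here n + δ = 0.1.
Setting f'(k) = n+δ gives 0.29·2.6·k^(0.29−1) = 0.1, hence k_gold = (0.29·2.6/0.1)^(1/0.71) ≈ 17.2082.

k_gold ≈ 17.2082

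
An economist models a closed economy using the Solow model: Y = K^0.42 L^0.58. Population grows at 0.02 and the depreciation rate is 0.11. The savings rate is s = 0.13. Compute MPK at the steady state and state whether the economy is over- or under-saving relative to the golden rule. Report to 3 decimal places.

under-saving; MPK ≈ 0.420

n + δ = 0.02 + 0.11 = 0.13.
Steady-state k*: s·k^0.42 = 0.13·k gives k* = (0.13/0.13)^(1/0.58) ≈ 1.0000.
MPK = 0.42·1.0000^(-0.58) ≈ 0.4200.
MPK > n+δ = 0.13, so the economy is dynamically efficient (under-saving).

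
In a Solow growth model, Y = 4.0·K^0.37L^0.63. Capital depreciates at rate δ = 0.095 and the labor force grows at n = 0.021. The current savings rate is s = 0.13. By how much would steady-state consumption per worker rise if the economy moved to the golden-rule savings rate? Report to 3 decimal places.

The effective depreciation rate is n + δ = 0.021 + 0.095 = 0.116.
Current steady state (s = 0.13): k* = (0.13·4.0/0.116)^(1/0.63) ≈ 10.8193, y* = 4.0·10.8193^0.37 ≈ 9.6541, c* = (1−0.13)·9.6541 ≈ 8.3991.
Maximizing c = f(k) − (n+δ)·k gives f'(k) = n+δ, i.e. 0.37·4.0·k^(0.37−1) = 0.116, so k_gold = (0.37·4.0/0.116)^(1/0.63) ≈ 56.9173.
y_gold = 4.0·56.9173^0.37 ≈ 17.8443, c_gold = y_gold − 0.116·k_gold ≈ 11.2419.
Gain: Δc = 11.2419 − 8.3991 ≈ 2.8428.

Δc ≈ 2.843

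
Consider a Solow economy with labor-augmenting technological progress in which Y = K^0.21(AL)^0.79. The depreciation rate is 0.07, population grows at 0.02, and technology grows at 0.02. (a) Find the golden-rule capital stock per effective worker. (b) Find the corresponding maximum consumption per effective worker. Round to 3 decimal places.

The effective depreciation rate is n + g + δ = 0.02 + 0.02 + 0.07 = 0.11.
At the golden rule the marginal product of capital equals n+g+δ: 0.21·k^(0.21−1) = 0.11. Solving, k_gold = (0.21/0.11)^(1/0.79) ≈ 2.2671.
y_gold = 2.2671^0.21 ≈ 1.1875; c_gold = y_gold − 0.11·k_gold ≈ 0.9382.

(a) k_gold ≈ 2.267; (b) c_gold ≈ 0.938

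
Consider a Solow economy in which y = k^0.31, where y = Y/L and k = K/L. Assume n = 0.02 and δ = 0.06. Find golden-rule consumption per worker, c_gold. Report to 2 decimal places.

Break-even investment rate: n + δ = 0.02 + 0.06 = 0.08.
Maximizing c = f(k) − (n+δ)·k gives f'(k) = n+δ, i.e. 0.31·k^(0.31−1) = 0.08, so k_gold = (0.31/0.08)^(1/0.69) ≈ 7.1214.
y_gold = 7.1214^0.31 ≈ 1.8378.
c_gold = y_gold − (n+δ)·k_gold = 1.8378 − 0.08·7.1214 ≈ 1.2681.

c_gold ≈ 1.27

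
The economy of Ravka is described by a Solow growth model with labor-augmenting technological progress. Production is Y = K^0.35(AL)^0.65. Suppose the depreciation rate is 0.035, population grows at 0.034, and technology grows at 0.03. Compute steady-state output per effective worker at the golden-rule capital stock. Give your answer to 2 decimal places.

n + g + δ = 0.034 + 0.03 + 0.035 = 0.099.
Maximizing c = f(k) − (n+g+δ)·k gives f'(k) = n+g+δ, i.e. 0.35·k^(0.35−1) = 0.099, so k_gold = (0.35/0.099)^(1/0.65) ≈ 6.9782.
Output: y_gold = k_gold^0.35 = 6.9782^0.35 ≈ 1.9738.

y_gold ≈ 1.97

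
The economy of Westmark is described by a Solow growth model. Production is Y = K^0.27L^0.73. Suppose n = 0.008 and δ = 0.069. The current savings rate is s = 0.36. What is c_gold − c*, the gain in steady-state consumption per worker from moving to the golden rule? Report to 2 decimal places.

Δc ≈ 0.03

The effective depreciation rate is n + δ = 0.008 + 0.069 = 0.077.
Current steady state (s = 0.36): k* = (0.36/0.077)^(1/0.73) ≈ 8.2709, y* = 8.2709^0.27 ≈ 1.7690, c* = (1−0.36)·1.7690 ≈ 1.1322.
At the golden rule the marginal product of capital equals n+δ: 0.27·k^(0.27−1) = 0.077. Solving, k_gold = (0.27/0.077)^(1/0.73) ≈ 5.5770.
y_gold = 5.5770^0.27 ≈ 1.5905, c_gold = y_gold − 0.077·k_gold ≈ 1.1611.
Gain: Δc = 1.1611 − 1.1322 ≈ 0.0289.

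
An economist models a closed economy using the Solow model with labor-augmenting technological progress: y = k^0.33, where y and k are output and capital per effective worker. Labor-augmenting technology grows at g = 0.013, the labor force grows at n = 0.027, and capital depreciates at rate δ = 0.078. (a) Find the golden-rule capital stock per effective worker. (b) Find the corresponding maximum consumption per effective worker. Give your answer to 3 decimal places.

(a) k_gold ≈ 4.641; (b) c_gold ≈ 1.112

Capital per effective worker breaks even when investment replaces (n + g + δ)·k; here n + g + δ = 0.118.
Maximizing c = f(k) − (n+g+δ)·k gives f'(k) = n+g+δ, i.e. 0.33·k^(0.33−1) = 0.118, so k_gold = (0.33/0.118)^(1/0.67) ≈ 4.6410.
y_gold = 4.6410^0.33 ≈ 1.6595; c_gold = y_gold − 0.118·k_gold ≈ 1.1119.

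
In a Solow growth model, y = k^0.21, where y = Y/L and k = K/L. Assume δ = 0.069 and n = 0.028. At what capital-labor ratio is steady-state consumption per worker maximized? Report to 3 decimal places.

k_gold ≈ 2.658

Break-even investment rate: n + δ = 0.028 + 0.069 = 0.097.
Setting f'(k) = n+δ gives 0.21·k^(0.21−1) = 0.097, hence k_gold = (0.21/0.097)^(1/0.79) ≈ 2.6584.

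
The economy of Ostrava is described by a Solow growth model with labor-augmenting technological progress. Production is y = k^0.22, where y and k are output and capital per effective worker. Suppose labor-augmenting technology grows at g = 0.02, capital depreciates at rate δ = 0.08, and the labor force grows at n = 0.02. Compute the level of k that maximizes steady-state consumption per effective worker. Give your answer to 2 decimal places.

k_gold ≈ 2.18

Break-even investment rate: n + g + δ = 0.02 + 0.02 + 0.08 = 0.12.
Maximizing c = f(k) − (n+g+δ)·k gives f'(k) = n+g+δ, i.e. 0.22·k^(0.22−1) = 0.12, so k_gold = (0.22/0.12)^(1/0.78) ≈ 2.1751.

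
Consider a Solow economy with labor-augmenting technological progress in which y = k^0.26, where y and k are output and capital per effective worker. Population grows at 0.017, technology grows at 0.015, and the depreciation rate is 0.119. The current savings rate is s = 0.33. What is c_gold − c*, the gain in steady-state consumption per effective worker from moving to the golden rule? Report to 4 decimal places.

Break-even investment rate: n + g + δ = 0.017 + 0.015 + 0.119 = 0.151.
Current steady state (s = 0.33): k* = (0.33/0.151)^(1/0.74) ≈ 2.8763, y* = 2.8763^0.26 ≈ 1.3161, c* = (1−0.33)·1.3161 ≈ 0.8818.
Maximizing c = f(k) − (n+g+δ)·k gives f'(k) = n+g+δ, i.e. 0.26·k^(0.26−1) = 0.151, so k_gold = (0.26/0.151)^(1/0.74) ≈ 2.0841.
y_gold = 2.0841^0.26 ≈ 1.2104, c_gold = y_gold − 0.151·k_gold ≈ 0.8957.
Gain: Δc = 0.8957 − 0.8818 ≈ 0.0139.

Δc ≈ 0.0139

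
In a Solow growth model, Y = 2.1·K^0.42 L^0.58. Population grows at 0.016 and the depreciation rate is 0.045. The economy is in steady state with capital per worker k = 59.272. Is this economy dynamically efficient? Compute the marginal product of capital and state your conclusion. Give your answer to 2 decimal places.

Capital per worker breaks even when investment replaces (n + δ)·k; here n + δ = 0.061.
MPK = 0.42·2.1·k^(0.42−1) = 0.42·2.1·59.272^(-0.58) ≈ 0.0826.
MPK > 0.061, so the economy is dynamically efficient (under-saving).

dynamically efficient; MPK ≈ 0.08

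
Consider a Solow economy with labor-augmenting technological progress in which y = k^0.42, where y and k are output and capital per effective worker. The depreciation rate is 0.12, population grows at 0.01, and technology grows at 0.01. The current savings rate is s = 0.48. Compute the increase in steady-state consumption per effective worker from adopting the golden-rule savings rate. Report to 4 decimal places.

n + g + δ = 0.01 + 0.01 + 0.12 = 0.14.
Current steady state (s = 0.48): k* = (0.48/0.14)^(1/0.58) ≈ 8.3678, y* = 8.3678^0.42 ≈ 2.4406, c* = (1−0.48)·2.4406 ≈ 1.2691.
At the golden rule the marginal product of capital equals n+g+δ: 0.42·k^(0.42−1) = 0.14. Solving, k_gold = (0.42/0.14)^(1/0.58) ≈ 6.6470.
y_gold = 6.6470^0.42 ≈ 2.2157, c_gold = y_gold − 0.14·k_gold ≈ 1.2851.
Gain: Δc = 1.2851 − 1.2691 ≈ 0.0160.

Δc ≈ 0.0160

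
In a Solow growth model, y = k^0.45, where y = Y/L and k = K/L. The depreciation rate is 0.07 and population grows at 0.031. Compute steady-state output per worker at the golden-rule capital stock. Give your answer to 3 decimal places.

y_gold ≈ 3.396

n + δ = 0.031 + 0.07 = 0.101.
Maximizing c = f(k) − (n+δ)·k gives f'(k) = n+δ, i.e. 0.45·k^(0.45−1) = 0.101, so k_gold = (0.45/0.101)^(1/0.55) ≈ 15.1287.
Output: y_gold = k_gold^0.45 = 15.1287^0.45 ≈ 3.3956.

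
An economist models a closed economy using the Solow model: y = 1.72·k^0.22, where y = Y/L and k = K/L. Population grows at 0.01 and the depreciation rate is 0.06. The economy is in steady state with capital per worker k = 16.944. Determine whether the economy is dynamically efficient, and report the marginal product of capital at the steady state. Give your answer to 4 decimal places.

dynamically inefficient; MPK ≈ 0.0416

The effective depreciation rate is n + δ = 0.01 + 0.06 = 0.07.
MPK = 0.22·1.72·k^(0.22−1) = 0.22·1.72·16.944^(-0.78) ≈ 0.0416.
MPK < 0.07, so the economy is dynamically inefficient (over-saving).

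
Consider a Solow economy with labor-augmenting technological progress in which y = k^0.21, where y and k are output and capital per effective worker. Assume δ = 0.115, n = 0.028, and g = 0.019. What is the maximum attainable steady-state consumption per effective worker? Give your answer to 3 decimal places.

c_gold ≈ 0.846

The effective depreciation rate is n + g + δ = 0.028 + 0.019 + 0.115 = 0.162.
At the golden rule the marginal product of capital equals n+g+δ: 0.21·k^(0.21−1) = 0.162. Solving, k_gold = (0.21/0.162)^(1/0.79) ≈ 1.3889.
y_gold = 1.3889^0.21 ≈ 1.0714.
c_gold = y_gold − (n+g+δ)·k_gold = 1.0714 − 0.162·1.3889 ≈ 0.8464.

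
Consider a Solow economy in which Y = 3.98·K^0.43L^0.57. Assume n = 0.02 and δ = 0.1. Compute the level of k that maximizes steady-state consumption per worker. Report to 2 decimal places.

k_gold ≈ 105.89

Capital per worker breaks even when investment replaces (n + δ)·k; here n + δ = 0.12.
Golden rule sets MPK = n+δ: 0.43·3.98·k^(0.43−1) = 0.12, so k_gold = (0.43·3.98/0.12)^(1/0.57) ≈ 105.8913.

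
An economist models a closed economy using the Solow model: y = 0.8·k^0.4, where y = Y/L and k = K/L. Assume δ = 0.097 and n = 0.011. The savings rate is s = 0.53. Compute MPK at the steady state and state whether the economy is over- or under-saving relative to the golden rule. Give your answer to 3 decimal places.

over-saving; MPK ≈ 0.082

Break-even investment rate: n + δ = 0.011 + 0.097 = 0.108.
Steady-state k*: s·A·k^0.4 = 0.108·k gives k* = (0.53·0.8/0.108)^(1/0.6) ≈ 9.7702.
MPK = 0.4·0.8·9.7702^(-0.6) ≈ 0.0815.
MPK < n+δ = 0.108, so the economy is dynamically inefficient (over-saving).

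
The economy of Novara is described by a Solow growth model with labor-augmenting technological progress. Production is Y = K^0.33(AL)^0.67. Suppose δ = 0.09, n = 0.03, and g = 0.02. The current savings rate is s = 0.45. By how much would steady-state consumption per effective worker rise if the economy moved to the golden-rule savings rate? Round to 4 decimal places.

Δc ≈ 0.0446

The effective depreciation rate is n + g + δ = 0.03 + 0.02 + 0.09 = 0.14.
Current steady state (s = 0.45): k* = (0.45/0.14)^(1/0.67) ≈ 5.7127, y* = 5.7127^0.33 ≈ 1.7773, c* = (1−0.45)·1.7773 ≈ 0.9775.
Golden rule sets MPK = n+g+δ: 0.33·k^(0.33−1) = 0.14, so k_gold = (0.33/0.14)^(1/0.67) ≈ 3.5958.
y_gold = 3.5958^0.33 ≈ 1.5255, c_gold = y_gold − 0.14·k_gold ≈ 1.0221.
Gain: Δc = 1.0221 − 0.9775 ≈ 0.0446.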